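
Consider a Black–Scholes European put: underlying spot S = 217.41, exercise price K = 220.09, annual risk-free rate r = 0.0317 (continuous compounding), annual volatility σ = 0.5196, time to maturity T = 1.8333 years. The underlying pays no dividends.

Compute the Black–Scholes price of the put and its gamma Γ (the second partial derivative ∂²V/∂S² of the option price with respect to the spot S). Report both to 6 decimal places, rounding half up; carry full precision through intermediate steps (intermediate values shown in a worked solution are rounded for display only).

price = 53.691041
Γ = 0.002391

σ√T = 0.5196·√1.8333 = 0.703535
d₁ = (ln(S/K) + (r+σ²/2)T) / (σ√T) = (ln(217.41/220.09) + (0.0317+0.5196²/2)·1.8333) / 0.703535 = (-0.012252 + 0.305597) / 0.703535 = 0.416958
d₂ = d₁ − σ√T = 0.416958 − 0.703535 = -0.286577
e^{−rT} = e^{−0.0317·1.8333} = 0.943541
N(−d₁) = 0.338354,  N(−d₂) = 0.612782
Put price V = K·e^{−rT}·N(−d₂) − S·N(−d₁) = 127.252671 − 73.561629 = 53.691041
φ(d₁) = (1/√(2π))·e^{−d₁²/2} = 0.365728
Γ = φ(d₁) / (S·σ·√T) = 0.002391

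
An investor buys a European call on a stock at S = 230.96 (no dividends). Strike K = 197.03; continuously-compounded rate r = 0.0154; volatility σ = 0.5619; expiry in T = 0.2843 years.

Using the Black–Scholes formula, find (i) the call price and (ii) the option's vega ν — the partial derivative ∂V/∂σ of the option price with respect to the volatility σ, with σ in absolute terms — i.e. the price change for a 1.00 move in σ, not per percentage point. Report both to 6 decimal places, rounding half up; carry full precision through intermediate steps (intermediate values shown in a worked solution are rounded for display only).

price = 46.474172
ν = 38.594461

σ√T = 0.5619·√0.2843 = 0.299604
d₁ = (ln(S/K) + (r+σ²/2)T) / (σ√T) = (ln(230.96/197.03) + (0.0154+0.5619²/2)·0.2843) / 0.299604 = (0.158889 + 0.049259) / 0.299604 = 0.694744
d₂ = d₁ − σ√T = 0.694744 − 0.299604 = 0.395140
e^{−rT} = e^{−0.0154·0.2843} = 0.995631
N(d₁) = 0.756392,  N(d₂) = 0.653630
Call price V = S·N(d₁) − K·e^{−rT}·N(d₂) = 174.696323 − 128.222151 = 46.474172
φ(d₁) = (1/√(2π))·e^{−d₁²/2} = 0.313401
ν = S·φ(d₁)·√T = 38.594461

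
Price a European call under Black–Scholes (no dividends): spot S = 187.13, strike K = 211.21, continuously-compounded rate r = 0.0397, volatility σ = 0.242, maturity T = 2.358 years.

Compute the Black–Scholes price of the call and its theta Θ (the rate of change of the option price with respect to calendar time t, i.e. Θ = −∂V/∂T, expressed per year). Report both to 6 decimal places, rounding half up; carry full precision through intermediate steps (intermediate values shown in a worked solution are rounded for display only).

σ√T = 0.242·√2.358 = 0.371610
d₁ = (ln(S/K) + (r+σ²/2)T) / (σ√T) = (ln(187.13/211.21) + (0.0397+0.242²/2)·2.358) / 0.371610 = (-0.121049 + 0.162660) / 0.371610 = 0.111973
d₂ = d₁ − σ√T = 0.111973 − 0.371610 = -0.259637
e^{−rT} = e^{−0.0397·2.358} = 0.910635
N(d₁) = 0.544578,  N(d₂) = 0.397572
Call price V = S·N(d₁) − K·e^{−rT}·N(d₂) = 101.906794 − 76.467114 = 25.439680
φ(d₁) = (1/√(2π))·e^{−d₁²/2} = 0.396449
Θ = −S·φ(d₁)·σ/(2√T) − r·K·e^{−rT}·N(d₂) = −5.845806 − 3.035744 = -8.881550

price = 25.439680
Θ = -8.881550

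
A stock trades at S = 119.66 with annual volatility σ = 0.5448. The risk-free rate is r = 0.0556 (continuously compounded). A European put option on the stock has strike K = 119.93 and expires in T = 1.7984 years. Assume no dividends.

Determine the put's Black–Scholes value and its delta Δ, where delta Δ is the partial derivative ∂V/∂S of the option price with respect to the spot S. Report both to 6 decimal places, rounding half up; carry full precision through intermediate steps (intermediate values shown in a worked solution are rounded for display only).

price = 27.234980
Δ = -0.308863

σ√T = 0.5448·√1.7984 = 0.730601
d₁ = (ln(S/K) + (r+σ²/2)T) / (σ√T) = (ln(119.66/119.93) + (0.0556+0.5448²/2)·1.7984) / 0.730601 = (-0.002254 + 0.366880) / 0.730601 = 0.499077
d₂ = d₁ − σ√T = 0.499077 − 0.730601 = -0.231524
e^{−rT} = e^{−0.0556·1.7984} = 0.904846
N(−d₁) = 0.308863,  N(−d₂) = 0.591546
Put price V = K·e^{−rT}·N(−d₂) − S·N(−d₁) = 64.193478 − 36.958499 = 27.234980
Δ = −N(−d₁) = -0.308863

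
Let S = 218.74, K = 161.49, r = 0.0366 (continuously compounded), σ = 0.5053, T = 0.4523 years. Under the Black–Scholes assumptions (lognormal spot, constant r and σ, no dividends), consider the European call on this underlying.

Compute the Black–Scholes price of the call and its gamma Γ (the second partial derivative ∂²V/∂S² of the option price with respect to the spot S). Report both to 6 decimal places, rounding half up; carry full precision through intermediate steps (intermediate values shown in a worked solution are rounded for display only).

σ√T = 0.5053·√0.4523 = 0.339831
d₁ = (ln(S/K) + (r+σ²/2)T) / (σ√T) = (ln(218.74/161.49) + (0.0366+0.5053²/2)·0.4523) / 0.339831 = (0.303441 + 0.074297) / 0.339831 = 1.111545
d₂ = d₁ − σ√T = 1.111545 − 0.339831 = 0.771715
e^{−rT} = e^{−0.0366·0.4523} = 0.983582
N(d₁) = 0.866833,  N(d₂) = 0.779858
Call price V = S·N(d₁) − K·e^{−rT}·N(d₂) = 189.611085 − 123.871652 = 65.739433
φ(d₁) = (1/√(2π))·e^{−d₁²/2} = 0.215089
Γ = φ(d₁) / (S·σ·√T) = 0.002894

price = 65.739433
Γ = 0.002894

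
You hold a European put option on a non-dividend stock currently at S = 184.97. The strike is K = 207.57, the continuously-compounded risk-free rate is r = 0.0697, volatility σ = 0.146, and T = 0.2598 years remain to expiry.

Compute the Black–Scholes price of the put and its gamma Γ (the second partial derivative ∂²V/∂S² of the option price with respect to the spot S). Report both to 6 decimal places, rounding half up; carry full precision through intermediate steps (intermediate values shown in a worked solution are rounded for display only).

σ√T = 0.146·√0.2598 = 0.074417
d₁ = (ln(S/K) + (r+σ²/2)T) / (σ√T) = (ln(184.97/207.57) + (0.0697+0.146²/2)·0.2598) / 0.074417 = (-0.115275 + 0.020877) / 0.074417 = -1.268499
d₂ = d₁ − σ√T = -1.268499 − 0.074417 = -1.342916
e^{−rT} = e^{−0.0697·0.2598} = 0.982055
N(−d₁) = 0.897690,  N(−d₂) = 0.910350
Put price V = K·e^{−rT}·N(−d₂) − S·N(−d₁) = 185.570517 − 166.045748 = 19.524769
φ(d₁) = (1/√(2π))·e^{−d₁²/2} = 0.178443
Γ = φ(d₁) / (S·σ·√T) = 0.012964

price = 19.524769
Γ = 0.012964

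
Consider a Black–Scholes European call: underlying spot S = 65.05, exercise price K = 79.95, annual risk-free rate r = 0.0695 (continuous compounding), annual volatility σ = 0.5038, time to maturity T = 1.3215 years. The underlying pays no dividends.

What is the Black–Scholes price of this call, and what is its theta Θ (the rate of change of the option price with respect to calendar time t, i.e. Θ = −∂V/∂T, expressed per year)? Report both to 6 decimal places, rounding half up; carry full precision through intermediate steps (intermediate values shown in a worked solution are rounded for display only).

σ√T = 0.5038·√1.3215 = 0.579151
d₁ = (ln(S/K) + (r+σ²/2)T) / (σ√T) = (ln(65.05/79.95) + (0.0695+0.5038²/2)·1.3215) / 0.579151 = (-0.206245 + 0.259552) / 0.579151 = 0.092043
d₂ = d₁ − σ√T = 0.092043 − 0.579151 = -0.487108
e^{−rT} = e^{−0.0695·1.3215} = 0.912247
N(d₁) = 0.536668,  N(d₂) = 0.313091
Call price V = S·N(d₁) − K·e^{−rT}·N(d₂) = 34.910263 − 22.835031 = 12.075232
φ(d₁) = (1/√(2π))·e^{−d₁²/2} = 0.397256
Θ = −S·φ(d₁)·σ/(2√T) − r·K·e^{−rT}·N(d₂) = −5.662553 − 1.587035 = -7.249588

price = 12.075232
Θ = -7.249588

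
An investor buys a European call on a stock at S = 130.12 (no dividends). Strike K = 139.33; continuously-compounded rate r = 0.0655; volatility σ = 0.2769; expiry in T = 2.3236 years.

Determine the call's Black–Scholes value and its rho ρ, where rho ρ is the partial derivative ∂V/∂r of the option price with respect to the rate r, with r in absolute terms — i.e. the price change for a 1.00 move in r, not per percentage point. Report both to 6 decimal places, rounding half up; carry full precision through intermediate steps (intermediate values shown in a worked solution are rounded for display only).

σ√T = 0.2769·√2.3236 = 0.422089
d₁ = (ln(S/K) + (r+σ²/2)T) / (σ√T) = (ln(130.12/139.33) + (0.0655+0.2769²/2)·2.3236) / 0.422089 = (-0.068388 + 0.241275) / 0.422089 = 0.409599
d₂ = d₁ − σ√T = 0.409599 − 0.422089 = -0.012490
e^{−rT} = e^{−0.0655·2.3236} = 0.858820
N(d₁) = 0.658950,  N(d₂) = 0.495017
Call price V = S·N(d₁) − K·e^{−rT}·N(d₂) = 85.742566 − 59.233500 = 26.509067
ρ = K·T·e^{−rT}·N(d₂) = 137.634960

price = 26.509067
ρ = 137.634960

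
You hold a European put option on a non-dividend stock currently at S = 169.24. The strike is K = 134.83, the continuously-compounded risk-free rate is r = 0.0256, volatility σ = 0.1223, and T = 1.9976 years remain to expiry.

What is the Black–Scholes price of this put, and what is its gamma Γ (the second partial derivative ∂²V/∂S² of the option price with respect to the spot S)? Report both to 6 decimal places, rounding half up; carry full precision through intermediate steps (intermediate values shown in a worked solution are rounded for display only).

price = 0.575004
Γ = 0.003230

σ√T = 0.1223·√1.9976 = 0.172855
d₁ = (ln(S/K) + (r+σ²/2)T) / (σ√T) = (ln(169.24/134.83) + (0.0256+0.1223²/2)·1.9976) / 0.172855 = (0.227303 + 0.066078) / 0.172855 = 1.697271
d₂ = d₁ − σ√T = 1.697271 − 0.172855 = 1.524417
e^{−rT} = e^{−0.0256·1.9976} = 0.950147
N(−d₁) = 0.044823,  N(−d₂) = 0.063702
Put price V = K·e^{−rT}·N(−d₂) − S·N(−d₁) = 8.160797 − 7.585792 = 0.575004
φ(d₁) = (1/√(2π))·e^{−d₁²/2} = 0.094486
Γ = φ(d₁) / (S·σ·√T) = 0.003230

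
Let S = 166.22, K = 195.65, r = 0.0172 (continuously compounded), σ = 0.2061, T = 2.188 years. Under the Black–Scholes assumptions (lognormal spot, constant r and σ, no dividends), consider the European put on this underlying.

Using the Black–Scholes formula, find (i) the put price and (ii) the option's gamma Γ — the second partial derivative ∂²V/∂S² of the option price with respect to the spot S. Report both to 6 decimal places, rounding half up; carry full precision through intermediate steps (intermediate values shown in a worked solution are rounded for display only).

σ√T = 0.2061·√2.188 = 0.304861
d₁ = (ln(S/K) + (r+σ²/2)T) / (σ√T) = (ln(166.22/195.65) + (0.0172+0.2061²/2)·2.188) / 0.304861 = (-0.163015 + 0.084104) / 0.304861 = -0.258844
d₂ = d₁ − σ√T = -0.258844 − 0.304861 = -0.563705
e^{−rT} = e^{−0.0172·2.188} = 0.963066
N(−d₁) = 0.602122,  N(−d₂) = 0.713523
Put price V = K·e^{−rT}·N(−d₂) − S·N(−d₁) = 134.444642 − 100.084766 = 34.359877
φ(d₁) = (1/√(2π))·e^{−d₁²/2} = 0.385799
Γ = φ(d₁) / (S·σ·√T) = 0.007613

price = 34.359877
Γ = 0.007613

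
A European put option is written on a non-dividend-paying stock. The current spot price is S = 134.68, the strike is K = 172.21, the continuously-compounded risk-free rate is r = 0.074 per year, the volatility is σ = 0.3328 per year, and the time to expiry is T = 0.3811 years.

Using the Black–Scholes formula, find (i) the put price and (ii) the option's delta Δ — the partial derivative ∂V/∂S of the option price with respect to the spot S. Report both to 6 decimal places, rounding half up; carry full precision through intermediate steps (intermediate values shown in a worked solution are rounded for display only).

σ√T = 0.3328·√0.3811 = 0.205448
d₁ = (ln(S/K) + (r+σ²/2)T) / (σ√T) = (ln(134.68/172.21) + (0.074+0.3328²/2)·0.3811) / 0.205448 = (-0.245813 + 0.049306) / 0.205448 = -0.956479
d₂ = d₁ − σ√T = -0.956479 − 0.205448 = -1.161928
e^{−rT} = e^{−0.074·0.3811} = 0.972193
N(−d₁) = 0.830585,  N(−d₂) = 0.877368
Put price V = K·e^{−rT}·N(−d₂) − S·N(−d₁) = 146.890001 − 111.863177 = 35.026824
Δ = −N(−d₁) = -0.830585

price = 35.026824
Δ = -0.830585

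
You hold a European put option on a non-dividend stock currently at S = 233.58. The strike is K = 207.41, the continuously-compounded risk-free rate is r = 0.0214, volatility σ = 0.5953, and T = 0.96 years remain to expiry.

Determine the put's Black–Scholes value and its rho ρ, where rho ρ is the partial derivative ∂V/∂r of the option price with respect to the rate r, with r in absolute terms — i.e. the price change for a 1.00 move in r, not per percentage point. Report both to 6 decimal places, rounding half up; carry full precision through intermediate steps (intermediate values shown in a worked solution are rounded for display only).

σ√T = 0.5953·√0.96 = 0.583272
d₁ = (ln(S/K) + (r+σ²/2)T) / (σ√T) = (ln(233.58/207.41) + (0.0214+0.5953²/2)·0.96) / 0.583272 = (0.118827 + 0.190647) / 0.583272 = 0.530583
d₂ = d₁ − σ√T = 0.530583 − 0.583272 = -0.052689
e^{−rT} = e^{−0.0214·0.96} = 0.979666
N(−d₁) = 0.297854,  N(−d₂) = 0.521010
Put price V = K·e^{−rT}·N(−d₂) − S·N(−d₁) = 105.865356 − 69.572704 = 36.292652
ρ = −K·T·e^{−rT}·N(−d₂) = -101.630742

price = 36.292652
ρ = -101.630742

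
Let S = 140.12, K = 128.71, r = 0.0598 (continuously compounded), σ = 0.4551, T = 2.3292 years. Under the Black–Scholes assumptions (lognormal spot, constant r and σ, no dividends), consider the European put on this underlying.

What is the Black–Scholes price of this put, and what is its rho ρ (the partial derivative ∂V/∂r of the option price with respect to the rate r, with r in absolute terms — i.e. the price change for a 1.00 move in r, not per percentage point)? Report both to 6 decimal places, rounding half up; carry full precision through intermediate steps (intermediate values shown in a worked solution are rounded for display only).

price = 21.854340
ρ = -132.950094

σ√T = 0.4551·√2.3292 = 0.694561
d₁ = (ln(S/K) + (r+σ²/2)T) / (σ√T) = (ln(140.12/128.71) + (0.0598+0.4551²/2)·2.3292) / 0.694561 = (0.084937 + 0.380493) / 0.694561 = 0.670108
d₂ = d₁ − σ√T = 0.670108 − 0.694561 = -0.024453
e^{−rT} = e^{−0.0598·2.3292} = 0.869979
N(−d₁) = 0.251394,  N(−d₂) = 0.509754
Put price V = K·e^{−rT}·N(−d₂) − S·N(−d₁) = 57.079724 − 35.225384 = 21.854340
ρ = −K·T·e^{−rT}·N(−d₂) = -132.950094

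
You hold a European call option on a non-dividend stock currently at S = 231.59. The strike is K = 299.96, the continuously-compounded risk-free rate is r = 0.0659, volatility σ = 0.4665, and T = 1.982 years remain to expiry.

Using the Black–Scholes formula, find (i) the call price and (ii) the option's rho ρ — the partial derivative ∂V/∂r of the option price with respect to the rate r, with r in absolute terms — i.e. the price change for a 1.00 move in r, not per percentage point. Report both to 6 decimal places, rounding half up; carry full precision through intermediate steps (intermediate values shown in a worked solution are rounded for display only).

price = 49.018239
ρ = 156.703425

σ√T = 0.4665·√1.982 = 0.656755
d₁ = (ln(S/K) + (r+σ²/2)T) / (σ√T) = (ln(231.59/299.96) + (0.0659+0.4665²/2)·1.982) / 0.656755 = (-0.258681 + 0.346277) / 0.656755 = 0.133378
d₂ = d₁ − σ√T = 0.133378 − 0.656755 = -0.523377
e^{−rT} = e^{−0.0659·1.982} = 0.877557
N(d₁) = 0.553053,  N(d₂) = 0.300356
Call price V = S·N(d₁) − K·e^{−rT}·N(d₂) = 128.081521 − 79.063282 = 49.018239
ρ = K·T·e^{−rT}·N(d₂) = 156.703425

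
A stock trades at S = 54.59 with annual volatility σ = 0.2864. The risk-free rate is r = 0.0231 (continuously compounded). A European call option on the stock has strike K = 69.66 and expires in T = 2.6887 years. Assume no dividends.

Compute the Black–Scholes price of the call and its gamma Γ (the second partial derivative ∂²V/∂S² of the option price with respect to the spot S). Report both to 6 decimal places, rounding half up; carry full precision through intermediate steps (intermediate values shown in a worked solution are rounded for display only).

σ√T = 0.2864·√2.6887 = 0.469617
d₁ = (ln(S/K) + (r+σ²/2)T) / (σ√T) = (ln(54.59/69.66) + (0.0231+0.2864²/2)·2.6887) / 0.469617 = (-0.243776 + 0.172379) / 0.469617 = -0.152031
d₂ = d₁ − σ√T = -0.152031 − 0.469617 = -0.621648
e^{−rT} = e^{−0.0231·2.6887} = 0.939780
N(d₁) = 0.439581,  N(d₂) = 0.267087
Call price V = S·N(d₁) − K·e^{−rT}·N(d₂) = 23.996744 − 17.484853 = 6.511891
φ(d₁) = (1/√(2π))·e^{−d₁²/2} = 0.394358
Γ = φ(d₁) / (S·σ·√T) = 0.015383

price = 6.511891
Γ = 0.015383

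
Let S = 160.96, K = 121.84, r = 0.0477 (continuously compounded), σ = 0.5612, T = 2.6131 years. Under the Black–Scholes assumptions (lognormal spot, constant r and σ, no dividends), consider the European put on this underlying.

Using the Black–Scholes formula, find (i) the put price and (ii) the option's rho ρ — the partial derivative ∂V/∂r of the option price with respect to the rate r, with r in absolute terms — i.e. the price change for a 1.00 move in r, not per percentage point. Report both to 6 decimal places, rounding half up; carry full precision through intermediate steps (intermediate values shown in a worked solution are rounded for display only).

price = 24.462869
ρ = -141.572864

σ√T = 0.5612·√2.6131 = 0.907185
d₁ = (ln(S/K) + (r+σ²/2)T) / (σ√T) = (ln(160.96/121.84) + (0.0477+0.5612²/2)·2.6131) / 0.907185 = (0.278447 + 0.536137) / 0.907185 = 0.897925
d₂ = d₁ − σ√T = 0.897925 − 0.907185 = -0.009259
e^{−rT} = e^{−0.0477·2.6131} = 0.882810
N(−d₁) = 0.184613,  N(−d₂) = 0.503694
Put price V = K·e^{−rT}·N(−d₂) − S·N(−d₁) = 54.178127 − 29.715259 = 24.462869
ρ = −K·T·e^{−rT}·N(−d₂) = -141.572864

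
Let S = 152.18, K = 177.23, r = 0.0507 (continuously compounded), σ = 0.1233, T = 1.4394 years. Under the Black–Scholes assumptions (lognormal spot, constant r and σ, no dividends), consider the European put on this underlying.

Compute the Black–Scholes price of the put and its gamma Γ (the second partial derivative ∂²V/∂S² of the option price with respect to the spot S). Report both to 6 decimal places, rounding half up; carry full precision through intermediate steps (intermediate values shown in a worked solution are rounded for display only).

price = 16.943412
Γ = 0.015922

σ√T = 0.1233·√1.4394 = 0.147929
d₁ = (ln(S/K) + (r+σ²/2)T) / (σ√T) = (ln(152.18/177.23) + (0.0507+0.1233²/2)·1.4394) / 0.147929 = (-0.152384 + 0.083919) / 0.147929 = -0.462824
d₂ = d₁ − σ√T = -0.462824 − 0.147929 = -0.610753
e^{−rT} = e^{−0.0507·1.4394} = 0.929622
N(−d₁) = 0.678255,  N(−d₂) = 0.729319
Put price V = K·e^{−rT}·N(−d₂) − S·N(−d₁) = 120.160226 − 103.216814 = 16.943412
φ(d₁) = (1/√(2π))·e^{−d₁²/2} = 0.358423
Γ = φ(d₁) / (S·σ·√T) = 0.015922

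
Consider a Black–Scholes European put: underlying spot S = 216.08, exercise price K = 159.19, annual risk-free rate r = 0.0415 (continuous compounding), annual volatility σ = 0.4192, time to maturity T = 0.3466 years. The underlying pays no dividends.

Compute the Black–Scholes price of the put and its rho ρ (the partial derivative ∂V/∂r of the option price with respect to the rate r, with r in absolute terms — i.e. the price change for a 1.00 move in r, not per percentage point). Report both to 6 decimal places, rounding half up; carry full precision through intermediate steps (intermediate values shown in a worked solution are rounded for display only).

price = 2.074114
ρ = -6.548542

σ√T = 0.4192·√0.3466 = 0.246795
d₁ = (ln(S/K) + (r+σ²/2)T) / (σ√T) = (ln(216.08/159.19) + (0.0415+0.4192²/2)·0.3466) / 0.246795 = (0.305550 + 0.044838) / 0.246795 = 1.419756
d₂ = d₁ − σ√T = 1.419756 − 0.246795 = 1.172961
e^{−rT} = e^{−0.0415·0.3466} = 0.985719
N(−d₁) = 0.077839,  N(−d₂) = 0.120406
Put price V = K·e^{−rT}·N(−d₂) − S·N(−d₁) = 18.893658 − 16.819544 = 2.074114
ρ = −K·T·e^{−rT}·N(−d₂) = -6.548542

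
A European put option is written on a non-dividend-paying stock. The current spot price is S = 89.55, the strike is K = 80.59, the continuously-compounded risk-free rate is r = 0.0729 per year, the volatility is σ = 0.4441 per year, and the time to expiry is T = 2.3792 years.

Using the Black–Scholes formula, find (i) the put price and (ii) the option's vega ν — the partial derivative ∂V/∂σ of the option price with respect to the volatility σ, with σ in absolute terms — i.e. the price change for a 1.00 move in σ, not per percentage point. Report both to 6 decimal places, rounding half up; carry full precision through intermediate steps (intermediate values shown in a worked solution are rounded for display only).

price = 11.828577
ν = 41.607827

σ√T = 0.4441·√2.3792 = 0.685009
d₁ = (ln(S/K) + (r+σ²/2)T) / (σ√T) = (ln(89.55/80.59) + (0.0729+0.4441²/2)·2.3792) / 0.685009 = (0.105423 + 0.408062) / 0.685009 = 0.749603
d₂ = d₁ − σ√T = 0.749603 − 0.685009 = 0.064594
e^{−rT} = e^{−0.0729·2.3792} = 0.840765
N(−d₁) = 0.226747,  N(−d₂) = 0.474249
Put price V = K·e^{−rT}·N(−d₂) − S·N(−d₁) = 32.133759 − 20.305183 = 11.828577
φ(d₁) = (1/√(2π))·e^{−d₁²/2} = 0.301227
ν = S·φ(d₁)·√T = 41.607827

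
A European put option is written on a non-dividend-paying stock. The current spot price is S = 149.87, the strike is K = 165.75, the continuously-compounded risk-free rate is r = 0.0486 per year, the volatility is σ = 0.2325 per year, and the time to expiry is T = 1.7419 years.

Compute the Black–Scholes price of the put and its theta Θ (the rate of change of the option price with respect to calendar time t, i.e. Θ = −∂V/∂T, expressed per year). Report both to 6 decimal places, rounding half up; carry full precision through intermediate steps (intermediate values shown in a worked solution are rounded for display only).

σ√T = 0.2325·√1.7419 = 0.306856
d₁ = (ln(S/K) + (r+σ²/2)T) / (σ√T) = (ln(149.87/165.75) + (0.0486+0.2325²/2)·1.7419) / 0.306856 = (-0.100712 + 0.131737) / 0.306856 = 0.101104
d₂ = d₁ − σ√T = 0.101104 − 0.306856 = -0.205752
e^{−rT} = e^{−0.0486·1.7419} = 0.918828
N(−d₁) = 0.459734,  N(−d₂) = 0.581508
Put price V = K·e^{−rT}·N(−d₂) − S·N(−d₁) = 88.561162 − 68.900349 = 19.660813
φ(d₁) = (1/√(2π))·e^{−d₁²/2} = 0.396908
Θ = −S·φ(d₁)·σ/(2√T) + r·K·e^{−rT}·N(−d₂) = −5.239459 + 4.304072 = -0.935387

price = 19.660813
Θ = -0.935387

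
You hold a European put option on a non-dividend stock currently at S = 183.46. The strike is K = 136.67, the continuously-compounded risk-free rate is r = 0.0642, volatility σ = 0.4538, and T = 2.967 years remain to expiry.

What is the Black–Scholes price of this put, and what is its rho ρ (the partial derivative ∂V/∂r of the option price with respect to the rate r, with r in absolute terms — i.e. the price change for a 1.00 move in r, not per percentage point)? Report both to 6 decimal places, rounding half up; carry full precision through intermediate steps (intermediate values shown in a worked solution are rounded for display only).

σ√T = 0.4538·√2.967 = 0.781670
d₁ = (ln(S/K) + (r+σ²/2)T) / (σ√T) = (ln(183.46/136.67) + (0.0642+0.4538²/2)·2.967) / 0.781670 = (0.294427 + 0.495985) / 0.781670 = 1.011185
d₂ = d₁ − σ√T = 1.011185 − 0.781670 = 0.229515
e^{−rT} = e^{−0.0642·2.967} = 0.826561
N(−d₁) = 0.155964,  N(−d₂) = 0.409234
Put price V = K·e^{−rT}·N(−d₂) − S·N(−d₁) = 46.229603 − 28.613152 = 17.616451
ρ = −K·T·e^{−rT}·N(−d₂) = -137.163231

price = 17.616451
ρ = -137.163231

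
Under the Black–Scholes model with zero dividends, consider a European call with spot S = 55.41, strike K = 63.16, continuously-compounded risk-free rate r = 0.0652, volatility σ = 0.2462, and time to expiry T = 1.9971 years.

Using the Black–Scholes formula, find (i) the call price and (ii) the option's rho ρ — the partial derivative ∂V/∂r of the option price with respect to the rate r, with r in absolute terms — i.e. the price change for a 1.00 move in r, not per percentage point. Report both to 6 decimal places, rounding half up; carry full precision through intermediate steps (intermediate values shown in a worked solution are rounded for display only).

σ√T = 0.2462·√1.9971 = 0.347927
d₁ = (ln(S/K) + (r+σ²/2)T) / (σ√T) = (ln(55.41/63.16) + (0.0652+0.2462²/2)·1.9971) / 0.347927 = (-0.130911 + 0.190737) / 0.347927 = 0.171951
d₂ = d₁ − σ√T = 0.171951 − 0.347927 = -0.175976
e^{−rT} = e^{−0.0652·1.9971} = 0.877910
N(d₁) = 0.568262,  N(d₂) = 0.430156
Call price V = S·N(d₁) − K·e^{−rT}·N(d₂) = 31.487395 − 23.851663 = 7.635732
ρ = K·T·e^{−rT}·N(d₂) = 47.634157

price = 7.635732
ρ = 47.634157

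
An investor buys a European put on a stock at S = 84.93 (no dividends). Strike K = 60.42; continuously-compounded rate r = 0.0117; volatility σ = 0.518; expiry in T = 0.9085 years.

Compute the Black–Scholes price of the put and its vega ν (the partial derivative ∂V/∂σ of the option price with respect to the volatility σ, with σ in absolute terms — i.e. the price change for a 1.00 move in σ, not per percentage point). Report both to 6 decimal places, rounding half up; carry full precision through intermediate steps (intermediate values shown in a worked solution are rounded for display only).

σ√T = 0.518·√0.9085 = 0.493733
d₁ = (ln(S/K) + (r+σ²/2)T) / (σ√T) = (ln(84.93/60.42) + (0.0117+0.518²/2)·0.9085) / 0.493733 = (0.340507 + 0.132516) / 0.493733 = 0.958054
d₂ = d₁ − σ√T = 0.958054 − 0.493733 = 0.464321
e^{−rT} = e^{−0.0117·0.9085} = 0.989427
N(−d₁) = 0.169018,  N(−d₂) = 0.321209
Put price V = K·e^{−rT}·N(−d₂) − S·N(−d₁) = 19.202250 − 14.354684 = 4.847566
φ(d₁) = (1/√(2π))·e^{−d₁²/2} = 0.252114
ν = S·φ(d₁)·√T = 20.408983

price = 4.847566
ν = 20.408983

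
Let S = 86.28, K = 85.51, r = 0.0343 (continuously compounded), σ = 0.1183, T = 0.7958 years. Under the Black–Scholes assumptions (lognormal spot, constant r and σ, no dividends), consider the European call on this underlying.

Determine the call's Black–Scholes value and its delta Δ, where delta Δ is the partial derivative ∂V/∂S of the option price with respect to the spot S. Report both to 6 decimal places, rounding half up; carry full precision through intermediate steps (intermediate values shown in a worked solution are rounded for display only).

price = 5.310669
Δ = 0.654081

σ√T = 0.1183·√0.7958 = 0.105533
d₁ = (ln(S/K) + (r+σ²/2)T) / (σ√T) = (ln(86.28/85.51) + (0.0343+0.1183²/2)·0.7958) / 0.105533 = (0.008964 + 0.032865) / 0.105533 = 0.396361
d₂ = d₁ − σ√T = 0.396361 − 0.105533 = 0.290828
e^{−rT} = e^{−0.0343·0.7958} = 0.973073
N(d₁) = 0.654081,  N(d₂) = 0.614409
Call price V = S·N(d₁) − K·e^{−rT}·N(d₂) = 56.434073 − 51.123404 = 5.310669
Δ = N(d₁) = 0.654081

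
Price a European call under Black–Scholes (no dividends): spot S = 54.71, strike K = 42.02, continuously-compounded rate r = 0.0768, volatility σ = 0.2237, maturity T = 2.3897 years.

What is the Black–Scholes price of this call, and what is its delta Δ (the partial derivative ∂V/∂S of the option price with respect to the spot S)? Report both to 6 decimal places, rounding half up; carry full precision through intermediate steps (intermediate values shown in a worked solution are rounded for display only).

σ√T = 0.2237·√2.3897 = 0.345810
d₁ = (ln(S/K) + (r+σ²/2)T) / (σ√T) = (ln(54.71/42.02) + (0.0768+0.2237²/2)·2.3897) / 0.345810 = (0.263901 + 0.243321) / 0.345810 = 1.466765
d₂ = d₁ − σ√T = 1.466765 − 0.345810 = 1.120955
e^{−rT} = e^{−0.0768·2.3897} = 0.832328
N(d₁) = 0.928780,  N(d₂) = 0.868846
Call price V = S·N(d₁) − K·e^{−rT}·N(d₂) = 50.813552 − 30.387394 = 20.426159
Δ = N(d₁) = 0.928780

price = 20.426159
Δ = 0.928780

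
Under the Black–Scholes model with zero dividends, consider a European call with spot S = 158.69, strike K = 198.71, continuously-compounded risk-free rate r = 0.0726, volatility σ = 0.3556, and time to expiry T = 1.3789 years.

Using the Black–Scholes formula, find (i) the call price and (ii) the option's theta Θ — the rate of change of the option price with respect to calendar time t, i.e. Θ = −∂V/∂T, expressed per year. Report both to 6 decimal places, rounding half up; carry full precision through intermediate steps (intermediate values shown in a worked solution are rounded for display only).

σ√T = 0.3556·√1.3789 = 0.417569
d₁ = (ln(S/K) + (r+σ²/2)T) / (σ√T) = (ln(158.69/198.71) + (0.0726+0.3556²/2)·1.3789) / 0.417569 = (-0.224894 + 0.187290) / 0.417569 = -0.090054
d₂ = d₁ − σ√T = -0.090054 − 0.417569 = -0.507623
e^{−rT} = e^{−0.0726·1.3789} = 0.904740
N(d₁) = 0.464122,  N(d₂) = 0.305859
Call price V = S·N(d₁) − K·e^{−rT}·N(d₂) = 73.651532 − 54.987548 = 18.663983
φ(d₁) = (1/√(2π))·e^{−d₁²/2} = 0.397328
Θ = −S·φ(d₁)·σ/(2√T) − r·K·e^{−rT}·N(d₂) = −9.546935 − 3.992096 = -13.539031

price = 18.663983
Θ = -13.539031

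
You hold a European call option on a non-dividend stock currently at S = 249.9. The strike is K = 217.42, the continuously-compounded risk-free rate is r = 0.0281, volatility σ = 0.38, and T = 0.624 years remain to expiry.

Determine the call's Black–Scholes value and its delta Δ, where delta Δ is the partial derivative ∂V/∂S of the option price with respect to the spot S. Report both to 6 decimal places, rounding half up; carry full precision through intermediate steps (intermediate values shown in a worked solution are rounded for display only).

price = 49.431286
Δ = 0.749313

σ√T = 0.38·√0.624 = 0.300176
d₁ = (ln(S/K) + (r+σ²/2)T) / (σ√T) = (ln(249.9/217.42) + (0.0281+0.38²/2)·0.624) / 0.300176 = (0.139230 + 0.062587) / 0.300176 = 0.672329
d₂ = d₁ − σ√T = 0.672329 − 0.300176 = 0.372153
e^{−rT} = e^{−0.0281·0.624} = 0.982618
N(d₁) = 0.749313,  N(d₂) = 0.645111
Call price V = S·N(d₁) − K·e^{−rT}·N(d₂) = 187.253305 − 137.822019 = 49.431286
Δ = N(d₁) = 0.749313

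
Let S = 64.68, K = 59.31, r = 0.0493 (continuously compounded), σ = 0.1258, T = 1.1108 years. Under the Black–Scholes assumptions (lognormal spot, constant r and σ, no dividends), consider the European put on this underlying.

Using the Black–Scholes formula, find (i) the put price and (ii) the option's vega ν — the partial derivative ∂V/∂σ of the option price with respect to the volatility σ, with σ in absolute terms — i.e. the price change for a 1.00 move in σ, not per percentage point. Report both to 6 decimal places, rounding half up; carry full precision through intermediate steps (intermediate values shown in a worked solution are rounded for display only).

σ√T = 0.1258·√1.1108 = 0.132586
d₁ = (ln(S/K) + (r+σ²/2)T) / (σ√T) = (ln(64.68/59.31) + (0.0493+0.1258²/2)·1.1108) / 0.132586 = (0.086674 + 0.063552) / 0.132586 = 1.133044
d₂ = d₁ − σ√T = 1.133044 − 0.132586 = 1.000458
e^{−rT} = e^{−0.0493·1.1108} = 0.946710
N(−d₁) = 0.128598,  N(−d₂) = 0.158544
Put price V = K·e^{−rT}·N(−d₂) − S·N(−d₁) = 8.902173 − 8.317709 = 0.584464
φ(d₁) = (1/√(2π))·e^{−d₁²/2} = 0.209961
ν = S·φ(d₁)·√T = 14.312871

price = 0.584464
ν = 14.312871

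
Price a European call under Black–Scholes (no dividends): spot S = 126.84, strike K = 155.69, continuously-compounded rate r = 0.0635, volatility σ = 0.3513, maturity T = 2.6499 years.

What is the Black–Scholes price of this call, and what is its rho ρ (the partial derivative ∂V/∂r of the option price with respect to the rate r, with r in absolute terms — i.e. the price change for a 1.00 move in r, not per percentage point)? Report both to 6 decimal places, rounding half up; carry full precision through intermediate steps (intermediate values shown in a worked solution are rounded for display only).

price = 26.770289
ρ = 126.617832

σ√T = 0.3513·√2.6499 = 0.571864
d₁ = (ln(S/K) + (r+σ²/2)T) / (σ√T) = (ln(126.84/155.69) + (0.0635+0.3513²/2)·2.6499) / 0.571864 = (-0.204940 + 0.331783) / 0.571864 = 0.221805
d₂ = d₁ − σ√T = 0.221805 − 0.571864 = -0.350059
e^{−rT} = e^{−0.0635·2.6499} = 0.845127
N(d₁) = 0.587767,  N(d₂) = 0.363147
Call price V = S·N(d₁) − K·e^{−rT}·N(d₂) = 74.552406 − 47.782117 = 26.770289
ρ = K·T·e^{−rT}·N(d₂) = 126.617832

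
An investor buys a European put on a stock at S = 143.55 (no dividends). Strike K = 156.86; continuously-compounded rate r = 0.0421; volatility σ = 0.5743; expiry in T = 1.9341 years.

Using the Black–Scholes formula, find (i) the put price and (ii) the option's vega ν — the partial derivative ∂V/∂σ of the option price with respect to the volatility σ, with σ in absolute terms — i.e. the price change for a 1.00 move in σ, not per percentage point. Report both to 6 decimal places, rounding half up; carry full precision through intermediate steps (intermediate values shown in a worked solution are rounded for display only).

price = 45.237910
ν = 73.803702

σ√T = 0.5743·√1.9341 = 0.798690
d₁ = (ln(S/K) + (r+σ²/2)T) / (σ√T) = (ln(143.55/156.86) + (0.0421+0.5743²/2)·1.9341) / 0.798690 = (-0.088670 + 0.400379) / 0.798690 = 0.390274
d₂ = d₁ − σ√T = 0.390274 − 0.798690 = -0.408416
e^{−rT} = e^{−0.0421·1.9341} = 0.921801
N(−d₁) = 0.348167,  N(−d₂) = 0.658516
Put price V = K·e^{−rT}·N(−d₂) − S·N(−d₁) = 95.217261 − 49.979351 = 45.237910
φ(d₁) = (1/√(2π))·e^{−d₁²/2} = 0.369688
ν = S·φ(d₁)·√T = 73.803702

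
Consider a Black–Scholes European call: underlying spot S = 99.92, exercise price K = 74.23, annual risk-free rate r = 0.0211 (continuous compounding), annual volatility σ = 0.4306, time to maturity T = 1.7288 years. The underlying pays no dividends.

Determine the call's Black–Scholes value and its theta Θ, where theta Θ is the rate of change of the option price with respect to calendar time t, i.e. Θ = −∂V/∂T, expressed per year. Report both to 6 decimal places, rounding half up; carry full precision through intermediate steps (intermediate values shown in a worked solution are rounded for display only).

σ√T = 0.4306·√1.7288 = 0.566169
d₁ = (ln(S/K) + (r+σ²/2)T) / (σ√T) = (ln(99.92/74.23) + (0.0211+0.4306²/2)·1.7288) / 0.566169 = (0.297201 + 0.196752) / 0.566169 = 0.872447
d₂ = d₁ − σ√T = 0.872447 − 0.566169 = 0.306278
e^{−rT} = e^{−0.0211·1.7288} = 0.964180
N(d₁) = 0.808518,  N(d₂) = 0.620304
Call price V = S·N(d₁) − K·e^{−rT}·N(d₂) = 80.787103 − 44.395776 = 36.391326
φ(d₁) = (1/√(2π))·e^{−d₁²/2} = 0.272662
Θ = −S·φ(d₁)·σ/(2√T) − r·K·e^{−rT}·N(d₂) = −4.461176 − 0.936751 = -5.397927

price = 36.391326
Θ = -5.397927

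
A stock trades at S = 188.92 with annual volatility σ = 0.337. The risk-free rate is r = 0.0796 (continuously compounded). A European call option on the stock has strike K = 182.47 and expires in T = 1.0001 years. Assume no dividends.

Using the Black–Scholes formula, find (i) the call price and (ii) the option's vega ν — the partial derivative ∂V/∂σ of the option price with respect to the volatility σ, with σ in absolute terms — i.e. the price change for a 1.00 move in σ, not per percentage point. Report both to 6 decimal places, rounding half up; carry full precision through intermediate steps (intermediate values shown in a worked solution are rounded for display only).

price = 35.470061
ν = 66.254701

σ√T = 0.337·√1.0001 = 0.337017
d₁ = (ln(S/K) + (r+σ²/2)T) / (σ√T) = (ln(188.92/182.47) + (0.0796+0.337²/2)·1.0001) / 0.337017 = (0.034738 + 0.136398) / 0.337017 = 0.507797
d₂ = d₁ − σ√T = 0.507797 − 0.337017 = 0.170780
e^{−rT} = e^{−0.0796·1.0001} = 0.923478
N(d₁) = 0.694202,  N(d₂) = 0.567802
Call price V = S·N(d₁) − K·e^{−rT}·N(d₂) = 131.148642 − 95.678581 = 35.470061
φ(d₁) = (1/√(2π))·e^{−d₁²/2} = 0.350685
ν = S·φ(d₁)·√T = 66.254701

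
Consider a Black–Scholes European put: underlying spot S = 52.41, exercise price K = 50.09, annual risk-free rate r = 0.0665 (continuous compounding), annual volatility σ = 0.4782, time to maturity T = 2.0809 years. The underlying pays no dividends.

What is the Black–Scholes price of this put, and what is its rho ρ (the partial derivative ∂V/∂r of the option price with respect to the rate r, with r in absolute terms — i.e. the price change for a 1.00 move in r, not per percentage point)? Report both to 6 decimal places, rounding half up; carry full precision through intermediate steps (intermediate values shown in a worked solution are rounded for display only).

σ√T = 0.4782·√2.0809 = 0.689819
d₁ = (ln(S/K) + (r+σ²/2)T) / (σ√T) = (ln(52.41/50.09) + (0.0665+0.4782²/2)·2.0809) / 0.689819 = (0.045276 + 0.376305) / 0.689819 = 0.611147
d₂ = d₁ − σ√T = 0.611147 − 0.689819 = -0.078672
e^{−rT} = e^{−0.0665·2.0809} = 0.870768
N(−d₁) = 0.270551,  N(−d₂) = 0.531353
Put price V = K·e^{−rT}·N(−d₂) − S·N(−d₁) = 23.175904 − 14.179580 = 8.996324
ρ = −K·T·e^{−rT}·N(−d₂) = -48.226739

price = 8.996324
ρ = -48.226739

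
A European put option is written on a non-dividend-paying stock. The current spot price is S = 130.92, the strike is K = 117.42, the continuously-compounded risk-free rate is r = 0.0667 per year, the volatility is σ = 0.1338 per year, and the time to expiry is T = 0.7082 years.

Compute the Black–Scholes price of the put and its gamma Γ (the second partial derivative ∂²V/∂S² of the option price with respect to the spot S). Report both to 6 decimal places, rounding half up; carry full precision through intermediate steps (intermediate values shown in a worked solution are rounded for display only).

σ√T = 0.1338·√0.7082 = 0.112599
d₁ = (ln(S/K) + (r+σ²/2)T) / (σ√T) = (ln(130.92/117.42) + (0.0667+0.1338²/2)·0.7082) / 0.112599 = (0.108829 + 0.053576) / 0.112599 = 1.442336
d₂ = d₁ − σ√T = 1.442336 − 0.112599 = 1.329737
e^{−rT} = e^{−0.0667·0.7082} = 0.953861
N(−d₁) = 0.074604,  N(−d₂) = 0.091802
Put price V = K·e^{−rT}·N(−d₂) − S·N(−d₁) = 10.282099 − 9.767134 = 0.514965
φ(d₁) = (1/√(2π))·e^{−d₁²/2} = 0.140985
Γ = φ(d₁) / (S·σ·√T) = 0.009564

price = 0.514965
Γ = 0.009564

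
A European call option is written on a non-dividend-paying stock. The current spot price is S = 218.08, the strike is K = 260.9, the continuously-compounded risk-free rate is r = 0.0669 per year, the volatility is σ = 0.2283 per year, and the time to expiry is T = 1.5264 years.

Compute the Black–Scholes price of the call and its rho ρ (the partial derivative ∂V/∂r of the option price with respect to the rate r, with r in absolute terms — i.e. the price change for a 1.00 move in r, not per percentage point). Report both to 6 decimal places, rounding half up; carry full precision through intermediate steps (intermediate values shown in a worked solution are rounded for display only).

price = 17.631967
ρ = 121.977193

σ√T = 0.2283·√1.5264 = 0.282059
d₁ = (ln(S/K) + (r+σ²/2)T) / (σ√T) = (ln(218.08/260.9) + (0.0669+0.2283²/2)·1.5264) / 0.282059 = (-0.179275 + 0.141895) / 0.282059 = -0.132527
d₂ = d₁ − σ√T = -0.132527 − 0.282059 = -0.414586
e^{−rT} = e^{−0.0669·1.5264} = 0.902925
N(d₁) = 0.447284,  N(d₂) = 0.339223
Call price V = S·N(d₁) − K·e^{−rT}·N(d₂) = 97.543650 − 79.911683 = 17.631967
ρ = K·T·e^{−rT}·N(d₂) = 121.977193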